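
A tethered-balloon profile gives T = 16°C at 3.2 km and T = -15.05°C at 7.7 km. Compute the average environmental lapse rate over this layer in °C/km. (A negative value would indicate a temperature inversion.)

6.9°C/km

Γ = −ΔT/Δz = (16 − (-15.05)) / (7700 − 3200) m
  = 31.05°C / 4.5 km = 6.9°C/km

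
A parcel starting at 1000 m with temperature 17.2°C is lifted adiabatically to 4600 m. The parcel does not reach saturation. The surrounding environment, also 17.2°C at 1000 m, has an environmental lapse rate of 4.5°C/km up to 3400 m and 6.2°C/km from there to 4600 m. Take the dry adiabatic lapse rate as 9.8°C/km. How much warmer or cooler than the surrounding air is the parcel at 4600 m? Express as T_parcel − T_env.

Parcel:
  1000 → 4600 m (dry, 9.8°C/km): ΔT = -9.8 × 3.6 = -35.28°C → T = -18.08°C
Environment:
  1000 → 3400 m (environment, lower layer, 4.5°C/km): ΔT = -4.5 × 2.4 = -10.8°C → T = 6.4°C
  3400 → 4600 m (environment, upper layer, 6.2°C/km): ΔT = -6.2 × 1.2 = -7.44°C → T = -1.04°C
T_parcel − T_env = -18.08 − (-1.04) = -17.04°C

-17.04°C (parcel cooler than environment)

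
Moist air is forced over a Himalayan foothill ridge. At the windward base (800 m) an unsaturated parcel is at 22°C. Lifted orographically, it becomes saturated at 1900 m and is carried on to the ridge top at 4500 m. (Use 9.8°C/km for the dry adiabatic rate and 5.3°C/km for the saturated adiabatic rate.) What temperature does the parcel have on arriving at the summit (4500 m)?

From 800 m to 1900 m (dry): cools by 9.8 × 1.1 = 10.78°C, giving 11.22°C.
From 1900 m to 4500 m (saturated): cools by 5.3 × 2.6 = 13.78°C, giving -2.56°C.

-2.56°C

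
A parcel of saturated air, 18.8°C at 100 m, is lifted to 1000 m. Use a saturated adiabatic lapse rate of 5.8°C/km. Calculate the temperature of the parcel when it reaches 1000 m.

From 100 m to 1000 m (saturated adiabatic): cools by 5.8 × 0.9 = 5.22°C, giving 13.58°C.

13.58°C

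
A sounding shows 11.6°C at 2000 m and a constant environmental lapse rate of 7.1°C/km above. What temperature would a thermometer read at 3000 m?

4.5°C

From 2000 m to 3000 m (environmental): cools by 7.1 × 1 = 7.1°C, giving 4.5°C.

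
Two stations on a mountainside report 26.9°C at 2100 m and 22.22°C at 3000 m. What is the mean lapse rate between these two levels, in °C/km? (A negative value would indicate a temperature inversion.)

5.2°C/km

Γ = −ΔT/Δz = (26.9 − 22.22) / (3000 − 2100) m
  = 4.68°C / 0.9 km = 5.2°C/km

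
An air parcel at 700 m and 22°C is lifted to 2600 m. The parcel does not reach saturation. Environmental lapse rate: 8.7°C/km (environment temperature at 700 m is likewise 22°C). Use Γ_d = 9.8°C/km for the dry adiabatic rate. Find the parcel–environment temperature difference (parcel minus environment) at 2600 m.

-2.09°C (parcel cooler than environment)

Parcel:
  700–2600 m, dry: Δz = 1.9 km ⇒ ΔT = -18.62°C; T = 3.38°C
Environment:
  700–2600 m, environment: Δz = 1.9 km ⇒ ΔT = -16.53°C; T = 5.47°C
T_parcel − T_env = 3.38 − 5.47 = -2.09°C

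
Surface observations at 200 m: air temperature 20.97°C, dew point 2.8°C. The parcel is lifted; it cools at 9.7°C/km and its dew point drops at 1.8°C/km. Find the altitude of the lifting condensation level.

2500 m

T and T_d converge at 9.7 − 1.8 = 7.9°C per km
Height above start = (20.97 − 2.8) / 7.9 = 2.3 km
LCL altitude = 200 m + 2300 m = 2500 m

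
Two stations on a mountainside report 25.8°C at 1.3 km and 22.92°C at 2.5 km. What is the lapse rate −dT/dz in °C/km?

Γ = −ΔT/Δz = (25.8 − 22.92) / (2500 − 1300) m
  = 2.88°C / 1.2 km = 2.4°C/km

2.4°C/km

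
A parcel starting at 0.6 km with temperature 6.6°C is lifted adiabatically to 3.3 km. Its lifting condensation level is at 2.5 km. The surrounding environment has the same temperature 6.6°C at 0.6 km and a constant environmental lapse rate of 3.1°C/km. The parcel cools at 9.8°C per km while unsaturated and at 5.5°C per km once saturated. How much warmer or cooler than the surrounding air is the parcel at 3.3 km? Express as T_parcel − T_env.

-14.65°C (parcel cooler than environment)

Parcel:
  600 → 2500 m (dry, 9.8°C/km): ΔT = -9.8 × 1.9 = -18.62°C → T = -12.02°C
  2500 → 3300 m (saturated, 5.5°C/km): ΔT = -5.5 × 0.8 = -4.4°C → T = -16.42°C
Environment:
  600 → 3300 m (environment, 3.1°C/km): ΔT = -3.1 × 2.7 = -8.37°C → T = -1.77°C
T_parcel − T_env = -16.42 − (-1.77) = -14.65°C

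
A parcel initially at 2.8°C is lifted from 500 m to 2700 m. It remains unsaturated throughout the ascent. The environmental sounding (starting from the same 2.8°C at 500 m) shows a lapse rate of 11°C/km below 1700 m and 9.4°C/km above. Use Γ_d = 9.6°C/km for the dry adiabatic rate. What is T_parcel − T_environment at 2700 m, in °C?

+1.48°C (parcel warmer than environment)

Parcel:
  Dry to 2700 m: -9.6 × 2.2 km = -21.12°C, so T = -18.32°C.
Environment:
  Environment, lower layer to 1700 m: -11 × 1.2 km = -13.2°C, so T = -10.4°C.
  Environment, upper layer to 2700 m: -9.4 × 1 km = -9.4°C, so T = -19.8°C.
T_parcel − T_env = -18.32 − (-19.8) = +1.48°C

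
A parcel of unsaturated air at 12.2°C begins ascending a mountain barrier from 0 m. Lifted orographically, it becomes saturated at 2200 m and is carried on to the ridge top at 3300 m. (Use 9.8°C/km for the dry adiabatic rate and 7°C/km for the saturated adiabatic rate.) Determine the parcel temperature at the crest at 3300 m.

From 0 m to 2200 m (dry): cools by 9.8 × 2.2 = 21.56°C, giving -9.36°C.
From 2200 m to 3300 m (saturated): cools by 7 × 1.1 = 7.7°C, giving -17.06°C.

-17.06°C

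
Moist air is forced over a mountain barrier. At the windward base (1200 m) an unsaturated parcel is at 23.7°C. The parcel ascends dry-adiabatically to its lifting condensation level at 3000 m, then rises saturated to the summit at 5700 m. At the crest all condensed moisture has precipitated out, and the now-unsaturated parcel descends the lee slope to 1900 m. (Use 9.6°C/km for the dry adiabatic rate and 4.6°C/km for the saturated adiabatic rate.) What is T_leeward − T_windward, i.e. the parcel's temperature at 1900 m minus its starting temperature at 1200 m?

+6.78°C

1200 → 3000 m (dry, 9.6°C/km): ΔT = -9.6 × 1.8 = -17.28°C → T = 6.42°C
3000 → 5700 m (saturated, 4.6°C/km): ΔT = -4.6 × 2.7 = -12.42°C → T = -6°C
5700 → 1900 m (dry descent, 9.6°C/km): ΔT = +9.6 × 3.8 = +36.48°C → T = 30.48°C
Net change vs windward start: 30.48 − 23.7 = +6.78°C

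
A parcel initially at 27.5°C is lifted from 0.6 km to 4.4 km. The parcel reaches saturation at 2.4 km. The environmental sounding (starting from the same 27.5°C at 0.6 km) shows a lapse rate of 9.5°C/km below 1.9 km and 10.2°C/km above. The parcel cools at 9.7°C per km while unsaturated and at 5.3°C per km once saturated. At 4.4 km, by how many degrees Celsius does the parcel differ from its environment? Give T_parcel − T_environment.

Parcel:
  600 → 2400 m (dry, 9.7°C/km): ΔT = -9.7 × 1.8 = -17.46°C → T = 10.04°C
  2400 → 4400 m (saturated, 5.3°C/km): ΔT = -5.3 × 2 = -10.6°C → T = -0.56°C
Environment:
  600 → 1900 m (environment, lower layer, 9.5°C/km): ΔT = -9.5 × 1.3 = -12.35°C → T = 15.15°C
  1900 → 4400 m (environment, upper layer, 10.2°C/km): ΔT = -10.2 × 2.5 = -25.5°C → T = -10.35°C
T_parcel − T_env = -0.56 − (-10.35) = +9.79°C

+9.79°C (parcel warmer than environment)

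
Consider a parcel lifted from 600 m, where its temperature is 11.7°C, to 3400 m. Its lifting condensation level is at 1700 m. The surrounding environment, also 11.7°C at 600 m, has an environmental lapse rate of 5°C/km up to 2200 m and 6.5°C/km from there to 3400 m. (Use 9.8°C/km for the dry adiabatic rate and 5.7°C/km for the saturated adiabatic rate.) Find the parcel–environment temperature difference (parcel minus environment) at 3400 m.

Parcel:
  600–1700 m, dry: Δz = 1.1 km ⇒ ΔT = -10.78°C; T = 0.92°C
  1700–3400 m, saturated: Δz = 1.7 km ⇒ ΔT = -9.69°C; T = -8.77°C
Environment:
  600–2200 m, environment, lower layer: Δz = 1.6 km ⇒ ΔT = -8°C; T = 3.7°C
  2200–3400 m, environment, upper layer: Δz = 1.2 km ⇒ ΔT = -7.8°C; T = -4.1°C
T_parcel − T_env = -8.77 − (-4.1) = -4.67°C

-4.67°C (parcel cooler than environment)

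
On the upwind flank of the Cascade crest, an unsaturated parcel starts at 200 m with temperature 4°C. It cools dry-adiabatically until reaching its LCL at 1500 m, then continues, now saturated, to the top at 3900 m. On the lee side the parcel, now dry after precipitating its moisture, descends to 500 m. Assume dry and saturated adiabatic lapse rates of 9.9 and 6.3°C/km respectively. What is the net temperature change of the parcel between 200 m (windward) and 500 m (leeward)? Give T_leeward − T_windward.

+5.67°C

Dry to 1500 m: -9.9 × 1.3 km = -12.87°C, so T = -8.87°C.
Saturated to 3900 m: -6.3 × 2.4 km = -15.12°C, so T = -23.99°C.
Dry descent to 500 m: +9.9 × 3.4 km = +33.66°C, so T = 9.67°C.
Net change vs windward start: 9.67 − 4 = +5.67°C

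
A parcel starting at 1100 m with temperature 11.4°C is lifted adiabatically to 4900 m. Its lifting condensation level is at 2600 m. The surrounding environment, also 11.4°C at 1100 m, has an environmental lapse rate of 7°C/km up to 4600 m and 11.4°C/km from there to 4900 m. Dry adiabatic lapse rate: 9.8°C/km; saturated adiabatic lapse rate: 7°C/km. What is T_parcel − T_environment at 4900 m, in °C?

Parcel:
  From 1100 m to 2600 m (dry): cools by 9.8 × 1.5 = 14.7°C, giving -3.3°C.
  From 2600 m to 4900 m (saturated): cools by 7 × 2.3 = 16.1°C, giving -19.4°C.
Environment:
  From 1100 m to 4600 m (environment, lower layer): cools by 7 × 3.5 = 24.5°C, giving -13.1°C.
  From 4600 m to 4900 m (environment, upper layer): cools by 11.4 × 0.3 = 3.42°C, giving -16.52°C.
T_parcel − T_env = -19.4 − (-16.52) = -2.88°C

-2.88°C (parcel cooler than environment)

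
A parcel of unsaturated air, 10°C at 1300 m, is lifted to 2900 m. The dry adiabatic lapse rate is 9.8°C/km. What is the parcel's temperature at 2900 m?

1300 → 2900 m (dry adiabatic, 9.8°C/km): ΔT = -9.8 × 1.6 = -15.68°C → T = -5.68°C

-5.68°C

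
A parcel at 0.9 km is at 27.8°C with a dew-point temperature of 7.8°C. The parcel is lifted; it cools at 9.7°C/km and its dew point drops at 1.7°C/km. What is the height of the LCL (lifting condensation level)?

T and T_d converge at 9.7 − 1.7 = 8°C per km
Height above start = (27.8 − 7.8) / 8 = 2.5 km
LCL altitude = 900 m + 2500 m = 3400 m

3.4 km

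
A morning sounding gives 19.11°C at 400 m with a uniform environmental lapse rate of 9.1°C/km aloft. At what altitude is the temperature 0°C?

2500 m

Height above start = (19.11 − 0) / 9.1 = 2.1 km
Altitude = 400 m + 2100 m = 2500 m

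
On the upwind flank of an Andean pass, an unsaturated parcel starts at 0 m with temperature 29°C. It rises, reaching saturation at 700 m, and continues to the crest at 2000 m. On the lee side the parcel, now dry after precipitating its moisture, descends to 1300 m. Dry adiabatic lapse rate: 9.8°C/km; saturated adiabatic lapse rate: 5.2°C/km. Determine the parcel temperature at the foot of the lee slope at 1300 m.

Dry to 700 m: -9.8 × 0.7 km = -6.86°C, so T = 22.14°C.
Saturated to 2000 m: -5.2 × 1.3 km = -6.76°C, so T = 15.38°C.
Dry descent to 1300 m: +9.8 × 0.7 km = +6.86°C, so T = 22.24°C.

22.24°C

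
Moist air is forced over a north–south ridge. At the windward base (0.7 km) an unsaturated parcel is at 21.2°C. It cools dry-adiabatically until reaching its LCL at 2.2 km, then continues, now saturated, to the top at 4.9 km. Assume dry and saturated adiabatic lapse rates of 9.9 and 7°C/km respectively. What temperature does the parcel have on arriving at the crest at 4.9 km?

-12.55°C

From 700 m to 2200 m (dry): cools by 9.9 × 1.5 = 14.85°C, giving 6.35°C.
From 2200 m to 4900 m (saturated): cools by 7 × 2.7 = 18.9°C, giving -12.55°C.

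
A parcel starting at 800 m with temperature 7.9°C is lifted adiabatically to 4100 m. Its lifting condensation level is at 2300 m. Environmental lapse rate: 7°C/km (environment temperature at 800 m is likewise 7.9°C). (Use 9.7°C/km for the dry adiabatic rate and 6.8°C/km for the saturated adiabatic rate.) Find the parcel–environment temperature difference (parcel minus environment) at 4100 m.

Parcel:
  Dry to 2300 m: -9.7 × 1.5 km = -14.55°C, so T = -6.65°C.
  Saturated to 4100 m: -6.8 × 1.8 km = -12.24°C, so T = -18.89°C.
Environment:
  Environment to 4100 m: -7 × 3.3 km = -23.1°C, so T = -15.2°C.
T_parcel − T_env = -18.89 − (-15.2) = -3.69°C

-3.69°C (parcel cooler than environment)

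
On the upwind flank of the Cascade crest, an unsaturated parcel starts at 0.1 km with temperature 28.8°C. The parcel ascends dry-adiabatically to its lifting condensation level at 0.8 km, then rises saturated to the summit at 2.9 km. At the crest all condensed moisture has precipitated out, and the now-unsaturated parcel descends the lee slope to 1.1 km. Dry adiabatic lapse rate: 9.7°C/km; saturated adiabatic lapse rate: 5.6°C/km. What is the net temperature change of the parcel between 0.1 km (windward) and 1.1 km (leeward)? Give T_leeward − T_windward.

-1.09°C

From 100 m to 800 m (dry): cools by 9.7 × 0.7 = 6.79°C, giving 22.01°C.
From 800 m to 2900 m (saturated): cools by 5.6 × 2.1 = 11.76°C, giving 10.25°C.
From 2900 m to 1100 m (dry descent): warms by 9.7 × 1.8 = 17.46°C, giving 27.71°C.
Net change vs windward start: 27.71 − 28.8 = -1.09°C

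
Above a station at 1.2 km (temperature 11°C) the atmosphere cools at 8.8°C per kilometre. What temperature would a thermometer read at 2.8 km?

-3.08°C

1200 → 2800 m (environmental, 8.8°C/km): ΔT = -8.8 × 1.6 = -14.08°C → T = -3.08°C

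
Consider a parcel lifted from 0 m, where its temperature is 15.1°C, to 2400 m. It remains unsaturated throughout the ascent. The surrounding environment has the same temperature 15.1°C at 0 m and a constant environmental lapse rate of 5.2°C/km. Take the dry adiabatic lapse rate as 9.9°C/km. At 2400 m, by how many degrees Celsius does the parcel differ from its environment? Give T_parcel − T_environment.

-11.28°C (parcel cooler than environment)

Parcel:
  From 0 m to 2400 m (dry): cools by 9.9 × 2.4 = 23.76°C, giving -8.66°C.
Environment:
  From 0 m to 2400 m (environment): cools by 5.2 × 2.4 = 12.48°C, giving 2.62°C.
T_parcel − T_env = -8.66 − 2.62 = -11.28°C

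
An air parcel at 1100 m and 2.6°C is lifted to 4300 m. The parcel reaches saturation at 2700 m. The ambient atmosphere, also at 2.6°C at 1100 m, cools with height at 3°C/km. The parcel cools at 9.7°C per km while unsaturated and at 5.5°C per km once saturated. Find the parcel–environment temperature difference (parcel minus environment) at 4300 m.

-14.72°C (parcel cooler than environment)

Parcel:
  1100–2700 m, dry: Δz = 1.6 km ⇒ ΔT = -15.52°C; T = -12.92°C
  2700–4300 m, saturated: Δz = 1.6 km ⇒ ΔT = -8.8°C; T = -21.72°C
Environment:
  1100–4300 m, environment: Δz = 3.2 km ⇒ ΔT = -9.6°C; T = -7°C
T_parcel − T_env = -21.72 − (-7) = -14.72°C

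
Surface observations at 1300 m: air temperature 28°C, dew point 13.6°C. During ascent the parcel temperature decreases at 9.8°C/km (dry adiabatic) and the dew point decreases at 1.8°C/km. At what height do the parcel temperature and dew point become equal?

T and T_d converge at 9.8 − 1.8 = 8°C per km
Height above start = (28 − 13.6) / 8 = 1.8 km
LCL altitude = 1300 m + 1800 m = 3100 m

3100 m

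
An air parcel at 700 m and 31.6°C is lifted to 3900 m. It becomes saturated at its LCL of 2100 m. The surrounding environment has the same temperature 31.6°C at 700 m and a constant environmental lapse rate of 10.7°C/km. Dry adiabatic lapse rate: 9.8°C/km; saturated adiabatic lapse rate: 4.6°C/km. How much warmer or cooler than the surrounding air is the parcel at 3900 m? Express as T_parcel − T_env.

+12.24°C (parcel warmer than environment)

Parcel:
  700–2100 m, dry: Δz = 1.4 km ⇒ ΔT = -13.72°C; T = 17.88°C
  2100–3900 m, saturated: Δz = 1.8 km ⇒ ΔT = -8.28°C; T = 9.6°C
Environment:
  700–3900 m, environment: Δz = 3.2 km ⇒ ΔT = -34.24°C; T = -2.64°C
T_parcel − T_env = 9.6 − (-2.64) = +12.24°C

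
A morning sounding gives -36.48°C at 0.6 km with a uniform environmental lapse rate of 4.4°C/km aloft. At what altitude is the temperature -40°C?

Height above start = (-36.48 − (-40)) / 4.4 = 0.8 km
Altitude = 600 m + 800 m = 1400 m

1.4 km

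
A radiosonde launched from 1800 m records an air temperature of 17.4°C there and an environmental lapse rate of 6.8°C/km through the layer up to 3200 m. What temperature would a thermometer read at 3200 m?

7.88°C

1800 → 3200 m (environmental, 6.8°C/km): ΔT = -6.8 × 1.4 = -9.52°C → T = 7.88°C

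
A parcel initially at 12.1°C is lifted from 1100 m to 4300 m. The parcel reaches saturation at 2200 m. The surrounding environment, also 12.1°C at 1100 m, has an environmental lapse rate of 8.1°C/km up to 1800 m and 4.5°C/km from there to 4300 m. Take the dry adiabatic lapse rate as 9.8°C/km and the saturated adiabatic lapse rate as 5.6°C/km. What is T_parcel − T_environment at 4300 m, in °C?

-5.62°C (parcel cooler than environment)

Parcel:
  1100–2200 m, dry: Δz = 1.1 km ⇒ ΔT = -10.78°C; T = 1.32°C
  2200–4300 m, saturated: Δz = 2.1 km ⇒ ΔT = -11.76°C; T = -10.44°C
Environment:
  1100–1800 m, environment, lower layer: Δz = 0.7 km ⇒ ΔT = -5.67°C; T = 6.43°C
  1800–4300 m, environment, upper layer: Δz = 2.5 km ⇒ ΔT = -11.25°C; T = -4.82°C
T_parcel − T_env = -10.44 − (-4.82) = -5.62°C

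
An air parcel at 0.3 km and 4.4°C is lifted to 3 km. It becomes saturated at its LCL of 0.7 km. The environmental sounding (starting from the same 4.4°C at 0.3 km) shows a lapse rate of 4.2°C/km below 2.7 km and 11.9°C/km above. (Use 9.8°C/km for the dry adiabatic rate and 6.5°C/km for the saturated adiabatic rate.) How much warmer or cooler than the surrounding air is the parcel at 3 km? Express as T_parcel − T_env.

Parcel:
  From 300 m to 700 m (dry): cools by 9.8 × 0.4 = 3.92°C, giving 0.48°C.
  From 700 m to 3000 m (saturated): cools by 6.5 × 2.3 = 14.95°C, giving -14.47°C.
Environment:
  From 300 m to 2700 m (environment, lower layer): cools by 4.2 × 2.4 = 10.08°C, giving -5.68°C.
  From 2700 m to 3000 m (environment, upper layer): cools by 11.9 × 0.3 = 3.57°C, giving -9.25°C.
T_parcel − T_env = -14.47 − (-9.25) = -5.22°C

-5.22°C (parcel cooler than environment)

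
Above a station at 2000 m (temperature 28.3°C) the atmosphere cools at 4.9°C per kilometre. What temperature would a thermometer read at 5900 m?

9.19°C

From 2000 m to 5900 m (environmental): cools by 4.9 × 3.9 = 19.11°C, giving 9.19°C.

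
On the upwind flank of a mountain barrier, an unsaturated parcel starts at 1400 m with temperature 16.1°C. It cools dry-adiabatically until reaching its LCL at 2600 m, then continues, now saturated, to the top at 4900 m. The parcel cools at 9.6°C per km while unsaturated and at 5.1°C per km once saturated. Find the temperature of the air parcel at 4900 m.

Dry to 2600 m: -9.6 × 1.2 km = -11.52°C, so T = 4.58°C.
Saturated to 4900 m: -5.1 × 2.3 km = -11.73°C, so T = -7.15°C.

-7.15°C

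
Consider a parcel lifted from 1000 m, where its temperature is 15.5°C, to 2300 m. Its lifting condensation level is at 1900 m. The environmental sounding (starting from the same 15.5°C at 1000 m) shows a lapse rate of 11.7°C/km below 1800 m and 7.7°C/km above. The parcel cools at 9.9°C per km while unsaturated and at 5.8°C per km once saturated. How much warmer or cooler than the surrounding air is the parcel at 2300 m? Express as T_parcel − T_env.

Parcel:
  From 1000 m to 1900 m (dry): cools by 9.9 × 0.9 = 8.91°C, giving 6.59°C.
  From 1900 m to 2300 m (saturated): cools by 5.8 × 0.4 = 2.32°C, giving 4.27°C.
Environment:
  From 1000 m to 1800 m (environment, lower layer): cools by 11.7 × 0.8 = 9.36°C, giving 6.14°C.
  From 1800 m to 2300 m (environment, upper layer): cools by 7.7 × 0.5 = 3.85°C, giving 2.29°C.
T_parcel − T_env = 4.27 − 2.29 = +1.98°C

+1.98°C (parcel warmer than environment)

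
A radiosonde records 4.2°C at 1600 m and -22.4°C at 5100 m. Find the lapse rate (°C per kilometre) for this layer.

7.6°C/km

Γ = −ΔT/Δz = (4.2 − (-22.4)) / (5100 − 1600) m
  = 26.6°C / 3.5 km = 7.6°C/km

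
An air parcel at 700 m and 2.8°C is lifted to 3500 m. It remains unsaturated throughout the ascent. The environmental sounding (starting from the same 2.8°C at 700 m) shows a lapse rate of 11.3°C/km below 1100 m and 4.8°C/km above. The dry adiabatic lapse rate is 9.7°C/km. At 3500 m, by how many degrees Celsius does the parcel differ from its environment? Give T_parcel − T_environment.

-11.12°C (parcel cooler than environment)

Parcel:
  700 → 3500 m (dry, 9.7°C/km): ΔT = -9.7 × 2.8 = -27.16°C → T = -24.36°C
Environment:
  700 → 1100 m (environment, lower layer, 11.3°C/km): ΔT = -11.3 × 0.4 = -4.52°C → T = -1.72°C
  1100 → 3500 m (environment, upper layer, 4.8°C/km): ΔT = -4.8 × 2.4 = -11.52°C → T = -13.24°C
T_parcel − T_env = -24.36 − (-13.24) = -11.12°C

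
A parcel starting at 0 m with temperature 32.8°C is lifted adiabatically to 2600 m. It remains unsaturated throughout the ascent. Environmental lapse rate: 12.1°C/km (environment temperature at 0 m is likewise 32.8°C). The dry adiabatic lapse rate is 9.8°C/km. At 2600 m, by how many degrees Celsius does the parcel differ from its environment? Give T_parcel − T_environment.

Parcel:
  0–2600 m, dry: Δz = 2.6 km ⇒ ΔT = -25.48°C; T = 7.32°C
Environment:
  0–2600 m, environment: Δz = 2.6 km ⇒ ΔT = -31.46°C; T = 1.34°C
T_parcel − T_env = 7.32 − 1.34 = +5.98°C

+5.98°C (parcel warmer than environment)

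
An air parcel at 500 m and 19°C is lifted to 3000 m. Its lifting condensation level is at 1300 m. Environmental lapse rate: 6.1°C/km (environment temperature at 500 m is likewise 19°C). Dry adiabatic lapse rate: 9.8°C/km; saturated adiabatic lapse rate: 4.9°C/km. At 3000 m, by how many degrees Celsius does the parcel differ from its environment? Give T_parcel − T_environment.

-0.92°C (parcel cooler than environment)

Parcel:
  500–1300 m, dry: Δz = 0.8 km ⇒ ΔT = -7.84°C; T = 11.16°C
  1300–3000 m, saturated: Δz = 1.7 km ⇒ ΔT = -8.33°C; T = 2.83°C
Environment:
  500–3000 m, environment: Δz = 2.5 km ⇒ ΔT = -15.25°C; T = 3.75°C
T_parcel − T_env = 2.83 − 3.75 = -0.92°C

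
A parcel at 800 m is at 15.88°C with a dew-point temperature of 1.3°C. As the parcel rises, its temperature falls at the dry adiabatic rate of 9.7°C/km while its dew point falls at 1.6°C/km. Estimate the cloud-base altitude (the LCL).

T and T_d converge at 9.7 − 1.6 = 8.1°C per km
Height above start = (15.88 − 1.3) / 8.1 = 1.8 km
LCL altitude = 800 m + 1800 m = 2600 m

2600 m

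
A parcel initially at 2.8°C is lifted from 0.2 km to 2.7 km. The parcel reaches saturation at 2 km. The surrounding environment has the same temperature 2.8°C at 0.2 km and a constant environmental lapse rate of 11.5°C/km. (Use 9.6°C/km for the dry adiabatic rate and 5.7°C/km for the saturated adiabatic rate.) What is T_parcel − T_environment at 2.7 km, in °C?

+7.48°C (parcel warmer than environment)

Parcel:
  Dry to 2000 m: -9.6 × 1.8 km = -17.28°C, so T = -14.48°C.
  Saturated to 2700 m: -5.7 × 0.7 km = -3.99°C, so T = -18.47°C.
Environment:
  Environment to 2700 m: -11.5 × 2.5 km = -28.75°C, so T = -25.95°C.
T_parcel − T_env = -18.47 − (-25.95) = +7.48°C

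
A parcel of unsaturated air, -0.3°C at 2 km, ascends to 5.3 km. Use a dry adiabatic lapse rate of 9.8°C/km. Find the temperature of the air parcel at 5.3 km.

-32.64°C

2000 → 5300 m (dry adiabatic, 9.8°C/km): ΔT = -9.8 × 3.3 = -32.34°C → T = -32.64°C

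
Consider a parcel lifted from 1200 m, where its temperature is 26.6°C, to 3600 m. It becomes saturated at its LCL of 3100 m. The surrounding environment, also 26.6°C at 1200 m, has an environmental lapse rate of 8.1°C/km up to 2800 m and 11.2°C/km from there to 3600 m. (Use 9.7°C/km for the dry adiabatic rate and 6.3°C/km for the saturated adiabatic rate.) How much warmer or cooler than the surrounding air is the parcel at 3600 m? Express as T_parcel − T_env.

+0.34°C (parcel warmer than environment)

Parcel:
  1200 → 3100 m (dry, 9.7°C/km): ΔT = -9.7 × 1.9 = -18.43°C → T = 8.17°C
  3100 → 3600 m (saturated, 6.3°C/km): ΔT = -6.3 × 0.5 = -3.15°C → T = 5.02°C
Environment:
  1200 → 2800 m (environment, lower layer, 8.1°C/km): ΔT = -8.1 × 1.6 = -12.96°C → T = 13.64°C
  2800 → 3600 m (environment, upper layer, 11.2°C/km): ΔT = -11.2 × 0.8 = -8.96°C → T = 4.68°C
T_parcel − T_env = 5.02 − 4.68 = +0.34°C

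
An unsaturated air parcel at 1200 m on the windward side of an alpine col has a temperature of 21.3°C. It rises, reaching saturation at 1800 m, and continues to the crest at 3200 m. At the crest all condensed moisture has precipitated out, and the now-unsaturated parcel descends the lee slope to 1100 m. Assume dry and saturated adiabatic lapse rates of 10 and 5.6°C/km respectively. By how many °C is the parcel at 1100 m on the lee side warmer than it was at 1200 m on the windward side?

1200 → 1800 m (dry, 10°C/km): ΔT = -10 × 0.6 = -6°C → T = 15.3°C
1800 → 3200 m (saturated, 5.6°C/km): ΔT = -5.6 × 1.4 = -7.84°C → T = 7.46°C
3200 → 1100 m (dry descent, 10°C/km): ΔT = +10 × 2.1 = +21°C → T = 28.46°C
Net change vs windward start: 28.46 − 21.3 = +7.16°C

+7.16°C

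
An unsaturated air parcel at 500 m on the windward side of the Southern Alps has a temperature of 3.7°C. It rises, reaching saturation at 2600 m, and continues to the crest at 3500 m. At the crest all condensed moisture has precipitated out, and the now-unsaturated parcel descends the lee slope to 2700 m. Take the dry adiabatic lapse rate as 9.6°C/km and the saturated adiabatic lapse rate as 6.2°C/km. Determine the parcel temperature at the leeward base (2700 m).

-14.36°C

From 500 m to 2600 m (dry): cools by 9.6 × 2.1 = 20.16°C, giving -16.46°C.
From 2600 m to 3500 m (saturated): cools by 6.2 × 0.9 = 5.58°C, giving -22.04°C.
From 3500 m to 2700 m (dry descent): warms by 9.6 × 0.8 = 7.68°C, giving -14.36°C.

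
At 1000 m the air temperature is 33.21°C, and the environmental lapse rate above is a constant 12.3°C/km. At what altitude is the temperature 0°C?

3700 m

Height above start = (33.21 − 0) / 12.3 = 2.7 km
Altitude = 1000 m + 2700 m = 3700 m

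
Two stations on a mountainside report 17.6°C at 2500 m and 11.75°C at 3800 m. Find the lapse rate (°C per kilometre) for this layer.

Γ = −ΔT/Δz = (17.6 − 11.75) / (3800 − 2500) m
  = 5.85°C / 1.3 km = 4.5°C/km

4.5°C/km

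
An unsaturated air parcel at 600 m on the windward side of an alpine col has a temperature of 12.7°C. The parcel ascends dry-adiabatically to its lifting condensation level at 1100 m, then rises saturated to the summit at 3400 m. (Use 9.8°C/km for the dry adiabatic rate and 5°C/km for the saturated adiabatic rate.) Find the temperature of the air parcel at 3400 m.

-3.7°C

From 600 m to 1100 m (dry): cools by 9.8 × 0.5 = 4.9°C, giving 7.8°C.
From 1100 m to 3400 m (saturated): cools by 5 × 2.3 = 11.5°C, giving -3.7°C.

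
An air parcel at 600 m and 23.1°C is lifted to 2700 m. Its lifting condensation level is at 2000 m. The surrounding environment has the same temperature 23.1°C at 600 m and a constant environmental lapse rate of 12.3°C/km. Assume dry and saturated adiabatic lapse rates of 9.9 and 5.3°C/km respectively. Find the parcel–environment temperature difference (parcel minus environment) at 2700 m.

Parcel:
  600–2000 m, dry: Δz = 1.4 km ⇒ ΔT = -13.86°C; T = 9.24°C
  2000–2700 m, saturated: Δz = 0.7 km ⇒ ΔT = -3.71°C; T = 5.53°C
Environment:
  600–2700 m, environment: Δz = 2.1 km ⇒ ΔT = -25.83°C; T = -2.73°C
T_parcel − T_env = 5.53 − (-2.73) = +8.26°C

+8.26°C (parcel warmer than environment)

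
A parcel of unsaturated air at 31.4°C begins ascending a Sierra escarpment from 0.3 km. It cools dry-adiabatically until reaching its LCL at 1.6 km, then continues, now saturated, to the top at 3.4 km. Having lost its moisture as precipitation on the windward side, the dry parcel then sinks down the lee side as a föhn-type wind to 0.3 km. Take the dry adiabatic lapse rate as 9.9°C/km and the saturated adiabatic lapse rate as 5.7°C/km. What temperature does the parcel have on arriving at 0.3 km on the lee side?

From 300 m to 1600 m (dry): cools by 9.9 × 1.3 = 12.87°C, giving 18.53°C.
From 1600 m to 3400 m (saturated): cools by 5.7 × 1.8 = 10.26°C, giving 8.27°C.
From 3400 m to 300 m (dry descent): warms by 9.9 × 3.1 = 30.69°C, giving 38.96°C.

38.96°C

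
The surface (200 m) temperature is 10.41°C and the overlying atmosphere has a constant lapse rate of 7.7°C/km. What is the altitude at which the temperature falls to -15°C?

3500 m

Height above start = (10.41 − (-15)) / 7.7 = 3.3 km
Altitude = 200 m + 3300 m = 3500 m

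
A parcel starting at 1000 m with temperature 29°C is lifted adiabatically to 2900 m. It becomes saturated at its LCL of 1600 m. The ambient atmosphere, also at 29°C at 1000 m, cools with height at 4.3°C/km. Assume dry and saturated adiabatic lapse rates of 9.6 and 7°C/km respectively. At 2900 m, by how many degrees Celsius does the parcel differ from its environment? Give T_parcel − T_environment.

-6.69°C (parcel cooler than environment)

Parcel:
  From 1000 m to 1600 m (dry): cools by 9.6 × 0.6 = 5.76°C, giving 23.24°C.
  From 1600 m to 2900 m (saturated): cools by 7 × 1.3 = 9.1°C, giving 14.14°C.
Environment:
  From 1000 m to 2900 m (environment): cools by 4.3 × 1.9 = 8.17°C, giving 20.83°C.
T_parcel − T_env = 14.14 − 20.83 = -6.69°C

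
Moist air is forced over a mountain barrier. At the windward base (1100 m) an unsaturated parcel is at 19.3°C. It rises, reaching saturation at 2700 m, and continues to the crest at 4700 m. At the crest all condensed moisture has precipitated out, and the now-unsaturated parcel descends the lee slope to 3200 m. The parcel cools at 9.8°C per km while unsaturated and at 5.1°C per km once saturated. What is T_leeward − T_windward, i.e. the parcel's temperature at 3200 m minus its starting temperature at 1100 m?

From 1100 m to 2700 m (dry): cools by 9.8 × 1.6 = 15.68°C, giving 3.62°C.
From 2700 m to 4700 m (saturated): cools by 5.1 × 2 = 10.2°C, giving -6.58°C.
From 4700 m to 3200 m (dry descent): warms by 9.8 × 1.5 = 14.7°C, giving 8.12°C.
Net change vs windward start: 8.12 − 19.3 = -11.18°C

-11.18°C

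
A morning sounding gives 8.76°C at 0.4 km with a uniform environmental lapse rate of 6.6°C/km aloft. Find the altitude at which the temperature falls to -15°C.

Height above start = (8.76 − (-15)) / 6.6 = 3.6 km
Altitude = 400 m + 3600 m = 4000 m

4 km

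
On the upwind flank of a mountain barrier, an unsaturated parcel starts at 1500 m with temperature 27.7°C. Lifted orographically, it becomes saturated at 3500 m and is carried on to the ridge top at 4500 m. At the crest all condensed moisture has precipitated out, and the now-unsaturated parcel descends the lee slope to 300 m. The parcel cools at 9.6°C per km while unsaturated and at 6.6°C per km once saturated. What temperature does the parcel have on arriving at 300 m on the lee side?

Dry to 3500 m: -9.6 × 2 km = -19.2°C, so T = 8.5°C.
Saturated to 4500 m: -6.6 × 1 km = -6.6°C, so T = 1.9°C.
Dry descent to 300 m: +9.6 × 4.2 km = +40.32°C, so T = 42.22°C.

42.22°C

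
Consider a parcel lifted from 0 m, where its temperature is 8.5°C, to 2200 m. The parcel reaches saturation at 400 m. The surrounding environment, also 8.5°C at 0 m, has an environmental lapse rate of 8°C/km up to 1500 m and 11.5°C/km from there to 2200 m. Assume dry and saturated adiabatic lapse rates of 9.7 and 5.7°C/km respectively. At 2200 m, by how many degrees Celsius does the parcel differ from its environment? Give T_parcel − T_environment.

Parcel:
  0 → 400 m (dry, 9.7°C/km): ΔT = -9.7 × 0.4 = -3.88°C → T = 4.62°C
  400 → 2200 m (saturated, 5.7°C/km): ΔT = -5.7 × 1.8 = -10.26°C → T = -5.64°C
Environment:
  0 → 1500 m (environment, lower layer, 8°C/km): ΔT = -8 × 1.5 = -12°C → T = -3.5°C
  1500 → 2200 m (environment, upper layer, 11.5°C/km): ΔT = -11.5 × 0.7 = -8.05°C → T = -11.55°C
T_parcel − T_env = -5.64 − (-11.55) = +5.91°C

+5.91°C (parcel warmer than environment)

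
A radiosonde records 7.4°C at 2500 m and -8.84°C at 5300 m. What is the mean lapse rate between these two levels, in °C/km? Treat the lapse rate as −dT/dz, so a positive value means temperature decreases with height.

Γ = −ΔT/Δz = (7.4 − (-8.84)) / (5300 − 2500) m
  = 16.24°C / 2.8 km = 5.8°C/km

5.8°C/km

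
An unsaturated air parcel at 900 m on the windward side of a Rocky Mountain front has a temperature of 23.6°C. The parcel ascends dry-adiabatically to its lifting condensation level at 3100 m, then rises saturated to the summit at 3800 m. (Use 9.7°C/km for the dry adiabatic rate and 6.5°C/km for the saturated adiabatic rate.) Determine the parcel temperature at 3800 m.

-2.29°C

900 → 3100 m (dry, 9.7°C/km): ΔT = -9.7 × 2.2 = -21.34°C → T = 2.26°C
3100 → 3800 m (saturated, 6.5°C/km): ΔT = -6.5 × 0.7 = -4.55°C → T = -2.29°C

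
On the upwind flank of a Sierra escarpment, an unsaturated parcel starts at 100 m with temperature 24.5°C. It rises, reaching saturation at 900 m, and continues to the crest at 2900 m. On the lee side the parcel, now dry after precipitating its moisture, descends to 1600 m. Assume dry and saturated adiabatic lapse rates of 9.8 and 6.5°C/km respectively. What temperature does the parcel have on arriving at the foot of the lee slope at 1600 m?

From 100 m to 900 m (dry): cools by 9.8 × 0.8 = 7.84°C, giving 16.66°C.
From 900 m to 2900 m (saturated): cools by 6.5 × 2 = 13°C, giving 3.66°C.
From 2900 m to 1600 m (dry descent): warms by 9.8 × 1.3 = 12.74°C, giving 16.4°C.

16.4°C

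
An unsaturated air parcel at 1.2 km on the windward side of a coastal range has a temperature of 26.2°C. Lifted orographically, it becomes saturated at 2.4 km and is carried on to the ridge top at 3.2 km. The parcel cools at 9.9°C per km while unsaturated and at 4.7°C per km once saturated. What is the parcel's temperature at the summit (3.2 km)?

10.56°C

Dry to 2400 m: -9.9 × 1.2 km = -11.88°C, so T = 14.32°C.
Saturated to 3200 m: -4.7 × 0.8 km = -3.76°C, so T = 10.56°C.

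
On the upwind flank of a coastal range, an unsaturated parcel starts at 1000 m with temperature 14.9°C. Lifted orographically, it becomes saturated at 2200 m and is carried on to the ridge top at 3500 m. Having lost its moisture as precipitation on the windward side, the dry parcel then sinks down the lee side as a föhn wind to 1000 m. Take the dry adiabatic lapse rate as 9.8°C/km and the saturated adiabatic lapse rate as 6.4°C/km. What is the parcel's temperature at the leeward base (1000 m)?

1000 → 2200 m (dry, 9.8°C/km): ΔT = -9.8 × 1.2 = -11.76°C → T = 3.14°C
2200 → 3500 m (saturated, 6.4°C/km): ΔT = -6.4 × 1.3 = -8.32°C → T = -5.18°C
3500 → 1000 m (dry descent, 9.8°C/km): ΔT = +9.8 × 2.5 = +24.5°C → T = 19.32°C

19.32°C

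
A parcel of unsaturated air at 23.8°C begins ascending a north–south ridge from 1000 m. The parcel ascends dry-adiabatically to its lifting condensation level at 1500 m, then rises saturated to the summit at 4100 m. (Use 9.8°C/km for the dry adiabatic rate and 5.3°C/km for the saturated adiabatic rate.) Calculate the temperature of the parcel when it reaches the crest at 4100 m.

5.12°C

1000–1500 m, dry: Δz = 0.5 km ⇒ ΔT = -4.9°C; T = 18.9°C
1500–4100 m, saturated: Δz = 2.6 km ⇒ ΔT = -13.78°C; T = 5.12°C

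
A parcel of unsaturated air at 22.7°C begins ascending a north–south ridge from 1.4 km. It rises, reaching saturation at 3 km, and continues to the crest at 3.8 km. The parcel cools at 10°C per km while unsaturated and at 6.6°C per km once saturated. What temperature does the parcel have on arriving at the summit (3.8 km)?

1400 → 3000 m (dry, 10°C/km): ΔT = -10 × 1.6 = -16°C → T = 6.7°C
3000 → 3800 m (saturated, 6.6°C/km): ΔT = -6.6 × 0.8 = -5.28°C → T = 1.42°C

1.42°C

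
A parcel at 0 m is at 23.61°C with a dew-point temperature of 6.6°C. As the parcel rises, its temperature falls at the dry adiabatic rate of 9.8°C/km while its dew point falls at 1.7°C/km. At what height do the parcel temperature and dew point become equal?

T and T_d converge at 9.8 − 1.7 = 8.1°C per km
Height above start = (23.61 − 6.6) / 8.1 = 2.1 km
LCL altitude = 0 m + 2100 m = 2100 m

2100 m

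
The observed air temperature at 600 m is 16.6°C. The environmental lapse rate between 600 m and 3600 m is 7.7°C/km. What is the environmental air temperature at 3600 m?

From 600 m to 3600 m (environmental): cools by 7.7 × 3 = 23.1°C, giving -6.5°C.

-6.5°C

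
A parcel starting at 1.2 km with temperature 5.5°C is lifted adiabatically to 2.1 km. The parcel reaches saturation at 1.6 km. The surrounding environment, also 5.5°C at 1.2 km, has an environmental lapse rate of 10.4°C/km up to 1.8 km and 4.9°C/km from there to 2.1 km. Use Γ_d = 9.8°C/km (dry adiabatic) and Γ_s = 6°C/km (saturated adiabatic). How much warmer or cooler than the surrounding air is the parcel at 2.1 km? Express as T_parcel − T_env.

+0.79°C (parcel warmer than environment)

Parcel:
  From 1200 m to 1600 m (dry): cools by 9.8 × 0.4 = 3.92°C, giving 1.58°C.
  From 1600 m to 2100 m (saturated): cools by 6 × 0.5 = 3°C, giving -1.42°C.
Environment:
  From 1200 m to 1800 m (environment, lower layer): cools by 10.4 × 0.6 = 6.24°C, giving -0.74°C.
  From 1800 m to 2100 m (environment, upper layer): cools by 4.9 × 0.3 = 1.47°C, giving -2.21°C.
T_parcel − T_env = -1.42 − (-2.21) = +0.79°C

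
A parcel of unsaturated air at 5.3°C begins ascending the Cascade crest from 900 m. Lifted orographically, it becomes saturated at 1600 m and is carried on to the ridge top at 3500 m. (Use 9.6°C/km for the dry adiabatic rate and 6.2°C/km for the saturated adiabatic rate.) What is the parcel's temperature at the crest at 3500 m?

900–1600 m, dry: Δz = 0.7 km ⇒ ΔT = -6.72°C; T = -1.42°C
1600–3500 m, saturated: Δz = 1.9 km ⇒ ΔT = -11.78°C; T = -13.2°C

-13.2°C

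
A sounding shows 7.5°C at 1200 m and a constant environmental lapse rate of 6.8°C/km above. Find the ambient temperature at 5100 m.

-19.02°C

1200 → 5100 m (environmental, 6.8°C/km): ΔT = -6.8 × 3.9 = -26.52°C → T = -19.02°C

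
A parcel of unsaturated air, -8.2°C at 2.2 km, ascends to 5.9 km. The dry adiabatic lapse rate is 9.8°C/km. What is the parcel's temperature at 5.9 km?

-44.46°C

From 2200 m to 5900 m (dry adiabatic): cools by 9.8 × 3.7 = 36.26°C, giving -44.46°C.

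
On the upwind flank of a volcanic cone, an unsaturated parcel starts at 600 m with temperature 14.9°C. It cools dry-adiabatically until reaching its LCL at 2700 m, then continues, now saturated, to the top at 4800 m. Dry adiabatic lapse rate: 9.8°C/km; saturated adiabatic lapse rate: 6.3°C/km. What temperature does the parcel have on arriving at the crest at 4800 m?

-18.91°C

From 600 m to 2700 m (dry): cools by 9.8 × 2.1 = 20.58°C, giving -5.68°C.
From 2700 m to 4800 m (saturated): cools by 6.3 × 2.1 = 13.23°C, giving -18.91°C.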